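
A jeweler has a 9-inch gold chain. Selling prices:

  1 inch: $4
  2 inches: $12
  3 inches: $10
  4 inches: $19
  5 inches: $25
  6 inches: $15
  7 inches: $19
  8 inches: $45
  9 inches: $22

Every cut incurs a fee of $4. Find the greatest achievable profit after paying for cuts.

Build r[k] bottom-up: r[k] = max over allowed piece i of (p[i] + r[k−i]) − 4 per cut.
r[1] = 4
r[2] = max(4+4-4, 12+0) = 12
r[3] = max(4+12-4, 12+4-4, 10+0) = 12
r[4] = max(4+12-4, 12+12-4, 10+4-4, 19+0) = 20
r[5] = max(4+20-4, 12+12-4, 10+12-4, 19+4-4, 25+0) = 25
r[6] = max(4+25-4, 12+20-4, 10+12-4, 19+12-4, 25+4-4, 15+0) = 28
r[7] = max(4+28-4, 12+25-4, 10+20-4, …, 15+4-4, 19+0) = 33
r[8] = max(4+33-4, 12+28-4, 10+25-4, …, 19+4-4, 45+0) = 45
r[9] = max(4+45-4, 12+33-4, 10+28-4, …, 45+4-4, 22+0) = 45
One optimal plan: pieces 8 + 1 (1 cut) → $49 − $4 = $45.

45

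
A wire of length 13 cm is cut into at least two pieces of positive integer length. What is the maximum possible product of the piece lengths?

108

Define g[k] = max over 1≤i<k of i · max(k−i, g[k−i]); the inner max lets the remainder stay uncut if that's better.
g[2] = 1×max(1,0) = 1×1 = 1
g[3] = 1×max(2,1) = 1×2 = 2
g[4] = 2×max(2,1) = 2×2 = 4
g[5] = 2×max(3,2) = 2×3 = 6
g[6] = 3×max(3,2) = 3×3 = 9
g[7] = 2×max(5,6) = 2×6 = 12
g[8] = 2×max(6,9) = 2×9 = 18
g[9] = 3×max(6,9) = 3×9 = 27
g[10] = 2×max(8,18) = 2×18 = 36
g[11] = 2×max(9,27) = 2×27 = 54
g[12] = 3×max(9,27) = 3×27 = 81
g[13] = 2×max(11,54) = 2×54 = 108
One optimal split: 3 + 3 + 3 + 2 + 2; product 3×3×3×2×2 = 108.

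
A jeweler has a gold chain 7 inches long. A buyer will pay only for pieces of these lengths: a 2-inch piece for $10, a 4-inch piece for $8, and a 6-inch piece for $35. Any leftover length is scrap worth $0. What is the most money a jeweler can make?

Consider every possible first cut. r[k] is the best of p[i]+r[k−i] over all sellable i≤k.
r[1] = 0
r[2] = 10
r[3] = 10
r[4] = max(10+10, 8+0) = 20
r[5] = max(10+10, 8+0) = 20
r[6] = max(10+20, 8+10, 35+0) = 35
r[7] = max(10+20, 8+10, 35+0) = 35
One optimal cutting: pieces 6 with 1 inch of scrap → $35.

35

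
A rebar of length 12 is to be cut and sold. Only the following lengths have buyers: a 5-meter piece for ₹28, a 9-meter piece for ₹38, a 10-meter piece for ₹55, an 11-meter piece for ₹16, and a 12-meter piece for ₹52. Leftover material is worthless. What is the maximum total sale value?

Consider every possible first cut. r[k] is the best of p[i]+r[k−i] over all sellable i≤k.
r[1] = 0
r[2] = 0
r[3] = 0
r[4] = 0
r[5] = 28
r[6] = 28
r[7] = 28
r[8] = 28
r[9] = max(28+0, 38+0) = 38
r[10] = max(28+28, 38+0, 55+0) = 56
r[11] = max(28+28, 38+0, 55+0, 16+0) = 56
r[12] = max(28+28, 38+0, 55+0, 16+0, 52+0) = 56
One optimal cutting: pieces 5 + 5 with 2 meters of scrap → ₹56.

56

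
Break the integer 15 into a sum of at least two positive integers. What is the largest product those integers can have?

243

Let prod[k] be the best product for length k (with at least one cut). For each first piece i, the rest contributes max(k−i, prod[k−i]).
Small cases: prod[2]=1, prod[3]=2, prod[4]=4, prod[5]=6, prod[6]=9, prod[7]=12, prod[8]=18.
prod[9] = max(1·18, 2·12, 3·9, …, 7·2, 8·1) = 27
prod[10] = max(1·27, 2·18, 3·12, …, 8·2, 9·1) = 36
prod[11] = max(1·36, 2·27, 3·18, …, 9·2, 10·1) = 54
prod[12] = max(1·54, 2·36, 3·27, …, 10·2, 11·1) = 81
prod[13] = max(1·81, 2·54, 3·36, …, 11·2, 12·1) = 108
prod[14] = max(1·108, 2·81, 3·54, …, 12·2, 13·1) = 162
prod[15] = max(1·162, 2·108, 3·81, …, 13·2, 14·1) = 243
One optimal split: 3 + 3 + 3 + 3 + 3; product 3·3·3·3·3 = 243.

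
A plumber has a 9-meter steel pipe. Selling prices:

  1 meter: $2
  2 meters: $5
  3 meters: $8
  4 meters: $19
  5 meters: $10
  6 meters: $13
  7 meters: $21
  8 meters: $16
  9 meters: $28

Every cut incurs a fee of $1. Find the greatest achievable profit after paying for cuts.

Build net[k] bottom-up: net[k] = max over allowed piece i of (p[i] + net[k−i]) − 1 per cut.
net[1] = 2
net[2] = 5
net[3] = 8
net[4] = 19
net[5] = 20  (first piece 1, then net[4]=19)
net[6] = 23  (first piece 2, then net[4]=19)
net[7] = 26  (first piece 3, then net[4]=19)
net[8] = 37  (first piece 4, then net[4]=19)
net[9] = 38  (first piece 1, then net[8]=37)
One optimal plan: pieces 4 + 4 + 1 (2 cuts) → $40 − $2 = $38.

38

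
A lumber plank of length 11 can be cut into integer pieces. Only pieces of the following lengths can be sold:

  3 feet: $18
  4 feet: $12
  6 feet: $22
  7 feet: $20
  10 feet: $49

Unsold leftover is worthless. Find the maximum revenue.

Consider every possible first cut. r[k] is the best of p[i]+r[k−i] over all sellable i≤k.
r[1] = 0
r[2] = 0
r[3] = 18
r[4] = max(18+0, 12+0) = 18
r[5] = max(18+0, 12+0) = 18
r[6] = max(18+18, 12+0, 22+0) = 36
r[7] = max(18+18, 12+18, 22+0, 20+0) = 36
r[8] = max(18+18, 12+18, 22+0, 20+0) = 36
r[9] = max(18+36, 12+18, 22+18, 20+0) = 54
r[10] = max(18+36, 12+36, 22+18, 20+18, 49+0) = 54
r[11] = max(18+36, 12+36, 22+18, 20+18, 49+0) = 54
One optimal cutting: pieces 3 + 3 + 3 with 2 feet of scrap → $54.

54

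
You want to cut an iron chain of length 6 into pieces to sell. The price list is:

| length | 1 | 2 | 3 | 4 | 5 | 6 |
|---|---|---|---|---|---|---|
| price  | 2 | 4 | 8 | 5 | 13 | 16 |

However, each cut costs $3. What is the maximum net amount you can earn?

16

Let v[k] be the best obtainable value from length k. For each k, try every first piece i and keep the best of price[i] + v[k−i] minus the 3 cut fee when i<k.
v[1] = 2
v[2] = max(2+2-3, 4+0) = 4
v[3] = max(2+4-3, 4+2-3, 8+0) = 8
v[4] = max(2+8-3, 4+4-3, 8+2-3, 5+0) = 7
v[5] = max(2+7-3, 4+8-3, 8+4-3, 5+2-3, 13+0) = 13
v[6] = max(2+13-3, 4+7-3, 8+8-3, 5+4-3, 13+2-3, 16+0) = 16
Best is to make no cuts and sell whole for $16.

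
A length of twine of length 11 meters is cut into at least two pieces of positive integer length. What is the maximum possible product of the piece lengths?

Let P[k] be the best product for length k (with at least one cut). For each first piece i, the rest contributes max(k−i, P[k−i]).
P[2] = 1·max(1,0) = 1·1 = 1
P[3] = 1·max(2,1) = 1·2 = 2
P[4] = 2·max(2,1) = 2·2 = 4
P[5] = 2·max(3,2) = 2·3 = 6
P[6] = 3·max(3,2) = 3·3 = 9
P[7] = 2·max(5,6) = 2·6 = 12
P[8] = 2·max(6,9) = 2·9 = 18
P[9] = 3·max(6,9) = 3·9 = 27
P[10] = 2·max(8,18) = 2·18 = 36
P[11] = 2·max(9,27) = 2·27 = 54
One optimal split: 3 + 3 + 3 + 2; product 3·3·3·2 = 54.

54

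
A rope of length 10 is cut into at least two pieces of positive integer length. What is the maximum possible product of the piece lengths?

36

Let prod[k] be the best product for length k (with at least one cut). For each first piece i, the rest contributes max(k−i, prod[k−i]).
prod[2] = 1*max(1,0) = 1*1 = 1
prod[3] = max(1*2, 2*1) = 2
prod[4] = max(1*3, 2*2, 3*1) = 4
prod[5] = max(1*4, 2*3, 3*2, 4*1) = 6
prod[6] = max(1*6, 2*4, 3*3, 4*2, 5*1) = 9
prod[7] = max(1*9, 2*6, 3*4, 4*3, 5*2, 6*1) = 12
prod[8] = max(1*12, 2*9, 3*6, …, 6*2, 7*1) = 18
prod[9] = max(1*18, 2*12, 3*9, …, 7*2, 8*1) = 27
prod[10] = max(1*27, 2*18, 3*12, …, 8*2, 9*1) = 36
One optimal split: 3 + 3 + 2 + 2; product 3*3*2*2 = 36.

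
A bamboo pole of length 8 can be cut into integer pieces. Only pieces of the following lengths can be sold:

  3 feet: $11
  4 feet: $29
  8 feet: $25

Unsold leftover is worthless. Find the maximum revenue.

Let best[k] be the best obtainable value from length k. For each k, try every first piece i and keep the best of price[i] + best[k−i].
best[1] = 0
best[2] = 0
best[3] = 11
best[4] = 29
best[5] = 29
best[6] = 29
best[7] = 40  (first piece 3, then best[4]=29)
best[8] = 58  (first piece 4, then best[4]=29)
One optimal cutting: 4 + 4 → $58.

58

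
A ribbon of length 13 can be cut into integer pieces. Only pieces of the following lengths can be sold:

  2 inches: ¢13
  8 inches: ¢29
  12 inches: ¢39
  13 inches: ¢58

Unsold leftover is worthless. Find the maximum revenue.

Build f[k] bottom-up: f[k] = max over allowed piece i of (p[i] + f[k−i]).
f[1] = 0
f[2] = 13
f[3] = 13
f[4] = 26  (first piece 2, then f[2]=13)
f[5] = 26
f[6] = 39  (first piece 2, then f[4]=26)
f[7] = 39
f[8] = max(13+39, 29+0) = 52
f[9] = max(13+39, 29+0) = 52
f[10] = max(13+52, 29+13) = 65
f[11] = max(13+52, 29+13) = 65
f[12] = max(13+65, 29+26, 39+0) = 78
f[13] = max(13+65, 29+26, 39+0, 58+0) = 78
One optimal cutting: pieces 2 + 2 + 2 + 2 + 2 + 2 with 1 inch of scrap → ¢78.

78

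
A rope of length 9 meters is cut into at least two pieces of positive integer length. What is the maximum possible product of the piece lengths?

27

Define prod[k] = max over 1≤i<k of i · max(k−i, prod[k−i]); the inner max lets the remainder stay uncut if that's better.
prod[2] = 1*max(1,0) = 1*1 = 1
prod[3] = 1*max(2,1) = 1*2 = 2
prod[4] = 2*max(2,1) = 2*2 = 4
prod[5] = 2*max(3,2) = 2*3 = 6
prod[6] = 3*max(3,2) = 3*3 = 9
prod[7] = 2*max(5,6) = 2*6 = 12
prod[8] = 2*max(6,9) = 2*9 = 18
prod[9] = 3*max(6,9) = 3*9 = 27
One optimal split: 3 + 3 + 3; product 3*3*3 = 27.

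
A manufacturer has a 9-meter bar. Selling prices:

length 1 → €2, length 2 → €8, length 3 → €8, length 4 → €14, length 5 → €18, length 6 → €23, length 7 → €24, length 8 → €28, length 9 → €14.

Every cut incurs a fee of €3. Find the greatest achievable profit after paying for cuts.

29

Let net[k] be the best obtainable value from length k. For each k, try every first piece i and keep the best of price[i] + net[k−i] minus the 3 cut fee when i<k.
net[1] = 2
net[2] = 8
net[3] = 8
net[4] = 14
net[5] = 18
net[6] = 23
net[7] = 24
net[8] = 28  (first piece 2, then net[6]=23)
net[9] = 29  (first piece 2, then net[7]=24)
One optimal plan: pieces 7 + 2 (1 cut) → €32 − €3 = €29.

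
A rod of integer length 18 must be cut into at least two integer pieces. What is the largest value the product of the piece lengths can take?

729

Define m[k] = max over 1≤i<k of i · max(k−i, m[k−i]); the inner max lets the remainder stay uncut if that's better.
Small cases: m[2]=1, m[3]=2, m[4]=4, m[5]=6, m[6]=9, m[7]=12, m[8]=18, m[9]=27, m[10]=36, m[11]=54, m[12]=81, m[13]=108.
m[14] = 2*max(12,81) = 2*81 = 162
m[15] = 3*max(12,81) = 3*81 = 243
m[16] = 2*max(14,162) = 2*162 = 324
m[17] = 2*max(15,243) = 2*243 = 486
m[18] = 3*max(15,243) = 3*243 = 729
One optimal split: 3 + 3 + 3 + 3 + 3 + 3; product 3*3*3*3*3*3 = 729.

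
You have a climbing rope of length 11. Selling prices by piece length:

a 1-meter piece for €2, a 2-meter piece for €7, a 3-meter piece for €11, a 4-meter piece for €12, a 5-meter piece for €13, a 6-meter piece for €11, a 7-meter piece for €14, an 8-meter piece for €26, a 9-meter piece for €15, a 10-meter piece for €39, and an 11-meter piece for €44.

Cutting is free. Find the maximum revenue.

44

Build R[k] bottom-up: R[k] = max over allowed piece i of (p[i] + R[k−i]).
R[1] = 2
R[2] = 7
R[3] = 11
R[4] = 14  (first piece 2, then R[2]=7)
R[5] = 18  (first piece 2, then R[3]=11)
R[6] = 22  (first piece 3, then R[3]=11)
R[7] = 25  (first piece 2, then R[5]=18)
R[8] = 29  (first piece 2, then R[6]=22)
R[9] = 33  (first piece 3, then R[6]=22)
R[10] = 39
R[11] = 44
Best is to sell the whole 11-meter piece uncut for €44.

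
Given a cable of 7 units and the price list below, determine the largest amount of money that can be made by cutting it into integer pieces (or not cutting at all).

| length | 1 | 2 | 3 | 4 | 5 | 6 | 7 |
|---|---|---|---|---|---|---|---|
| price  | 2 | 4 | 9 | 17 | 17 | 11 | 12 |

Let r[k] be the best obtainable value from length k. For each k, try every first piece i and keep the best of price[i] + r[k−i].
r[1] = 2
r[2] = 4  (first piece 1, then r[1]=2)
r[3] = 9
r[4] = 17
r[5] = 19  (first piece 1, then r[4]=17)
r[6] = 21  (first piece 1, then r[5]=19)
r[7] = 26  (first piece 3, then r[4]=17)
One optimal cutting: 4 + 3 → €17 + €9 = €26.

26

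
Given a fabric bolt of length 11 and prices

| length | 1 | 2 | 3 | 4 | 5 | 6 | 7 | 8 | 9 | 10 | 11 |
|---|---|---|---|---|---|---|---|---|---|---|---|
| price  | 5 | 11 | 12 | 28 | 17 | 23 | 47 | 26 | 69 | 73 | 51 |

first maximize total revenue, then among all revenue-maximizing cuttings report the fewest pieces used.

2

Build r[k] bottom-up: r[k] = max over allowed piece i of (p[i] + r[k−i]).
r[1] = 5
r[2] = max(5+5, 11+0) = 11
r[3] = max(5+11, 11+5, 12+0) = 16
r[4] = max(5+16, 11+11, 12+5, 28+0) = 28
r[5] = max(5+28, 11+16, 12+11, 28+5, 17+0) = 33
r[6] = max(5+33, 11+28, 12+16, 28+11, 17+5, 23+0) = 39
r[7] = max(5+39, 11+33, 12+28, …, 23+5, 47+0) = 47
r[8] = max(5+47, 11+39, 12+33, …, 47+5, 26+0) = 56
r[9] = max(5+56, 11+47, 12+39, …, 26+5, 69+0) = 69
r[10] = max(5+69, 11+56, 12+47, …, 69+5, 73+0) = 74
r[11] = max(5+74, 11+69, 12+56, …, 73+5, 51+0) = 80
Maximum revenue is $80.
Now minimize piece count subject to staying optimal: for each k, pieces[k] = 1 + min over i with p[i]+r[k−i]=r[k] of pieces[k−i].
pieces[8] = 2
pieces[9] = 1
pieces[10] = 2
pieces[11] = 2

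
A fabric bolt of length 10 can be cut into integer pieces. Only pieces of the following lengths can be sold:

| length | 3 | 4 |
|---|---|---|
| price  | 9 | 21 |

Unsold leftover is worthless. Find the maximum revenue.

42

Let best[k] be the best obtainable value from length k. For each k, try every first piece i and keep the best of price[i] + best[k−i].
best[1] = 0
best[2] = 0
best[3] = 9
best[4] = max(9+0, 21+0) = 21
best[5] = max(9+0, 21+0) = 21
best[6] = max(9+9, 21+0) = 21
best[7] = max(9+21, 21+9) = 30
best[8] = max(9+21, 21+21) = 42
best[9] = max(9+21, 21+21) = 42
best[10] = max(9+30, 21+21) = 42
One optimal cutting: pieces 4 + 4 with 2 yards of scrap → $42.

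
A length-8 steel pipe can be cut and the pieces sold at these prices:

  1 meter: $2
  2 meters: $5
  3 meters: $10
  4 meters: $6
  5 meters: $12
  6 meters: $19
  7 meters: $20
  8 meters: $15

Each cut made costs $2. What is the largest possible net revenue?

22

Build net[k] bottom-up: net[k] = max over allowed piece i of (p[i] + net[k−i]) − 2 per cut.
net[1] = 2
net[2] = 5
net[3] = 10
net[4] = 10  (first piece 1, then net[3]=10)
net[5] = 13  (first piece 2, then net[3]=10)
net[6] = 19
net[7] = 20
net[8] = 22  (first piece 2, then net[6]=19)
One optimal plan: pieces 6 + 2 (1 cut) → $24 − $2 = $22.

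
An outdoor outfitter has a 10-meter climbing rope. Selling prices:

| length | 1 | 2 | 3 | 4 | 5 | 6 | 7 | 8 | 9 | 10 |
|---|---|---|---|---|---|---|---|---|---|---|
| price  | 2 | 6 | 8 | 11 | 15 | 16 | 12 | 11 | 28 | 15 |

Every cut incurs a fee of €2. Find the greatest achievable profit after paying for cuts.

28

Let net[k] be the best obtainable value from length k. For each k, try every first piece i and keep the best of price[i] + net[k−i] minus the 2 cut fee when i<k.
net[1] = 2
net[2] = max(2+2-2, 6+0) = 6
net[3] = max(2+6-2, 6+2-2, 8+0) = 8
net[4] = max(2+8-2, 6+6-2, 8+2-2, 11+0) = 11
net[5] = max(2+11-2, 6+8-2, 8+6-2, 11+2-2, 15+0) = 15
net[6] = max(2+15-2, 6+11-2, 8+8-2, 11+6-2, 15+2-2, 16+0) = 16
net[7] = max(2+16-2, 6+15-2, 8+11-2, …, 16+2-2, 12+0) = 19
net[8] = max(2+19-2, 6+16-2, 8+15-2, …, 12+2-2, 11+0) = 21
net[9] = max(2+21-2, 6+19-2, 8+16-2, …, 11+2-2, 28+0) = 28
net[10] = max(2+28-2, 6+21-2, 8+19-2, …, 28+2-2, 15+0) = 28
One optimal plan: pieces 9 + 1 (1 cut) → €30 − €2 = €28.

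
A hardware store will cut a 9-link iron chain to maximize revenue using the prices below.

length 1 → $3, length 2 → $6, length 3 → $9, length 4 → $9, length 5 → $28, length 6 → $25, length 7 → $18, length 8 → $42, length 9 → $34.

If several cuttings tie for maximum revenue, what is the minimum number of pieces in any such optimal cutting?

Let r[k] be the best obtainable value from length k. For each k, try every first piece i and keep the best of price[i] + r[k−i].
r[1] = 3
r[2] = max(3+3, 6+0) = 6
r[3] = max(3+6, 6+3, 9+0) = 9
r[4] = max(3+9, 6+6, 9+3, 9+0) = 12
r[5] = max(3+12, 6+9, 9+6, 9+3, 28+0) = 28
r[6] = max(3+28, 6+12, 9+9, 9+6, 28+3, 25+0) = 31
r[7] = max(3+31, 6+28, 9+12, …, 25+3, 18+0) = 34
r[8] = max(3+34, 6+31, 9+28, …, 18+3, 42+0) = 42
r[9] = max(3+42, 6+34, 9+31, …, 42+3, 34+0) = 45
Maximum revenue is $45.
Now minimize piece count subject to staying optimal: for each k, pieces[k] = 1 + min over i with p[i]+r[k−i]=r[k] of pieces[k−i].
pieces[6] = 2
pieces[7] = 2
pieces[8] = 1
pieces[9] = 2

2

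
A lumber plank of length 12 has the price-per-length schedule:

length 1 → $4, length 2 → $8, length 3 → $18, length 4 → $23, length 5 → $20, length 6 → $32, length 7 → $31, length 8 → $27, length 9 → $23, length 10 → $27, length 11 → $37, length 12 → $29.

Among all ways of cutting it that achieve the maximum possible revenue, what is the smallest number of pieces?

Let r[k] be the best obtainable value from length k. For each k, try every first piece i and keep the best of price[i] + r[k−i].
r[1] = 4
r[2] = 8  (first piece 1, then r[1]=4)
r[3] = 18
r[4] = 23
r[5] = 27  (first piece 1, then r[4]=23)
r[6] = 36  (first piece 3, then r[3]=18)
r[7] = 41  (first piece 3, then r[4]=23)
r[8] = 46  (first piece 4, then r[4]=23)
r[9] = 54  (first piece 3, then r[6]=36)
r[10] = 59  (first piece 3, then r[7]=41)
r[11] = 64  (first piece 3, then r[8]=46)
r[12] = 72  (first piece 3, then r[9]=54)
Maximum revenue is $72.
Now minimize piece count subject to staying optimal: for each k, pieces[k] = 1 + min over i with p[i]+r[k−i]=r[k] of pieces[k−i].
pieces[9] = 3
pieces[10] = 3
pieces[11] = 3
pieces[12] = 4

4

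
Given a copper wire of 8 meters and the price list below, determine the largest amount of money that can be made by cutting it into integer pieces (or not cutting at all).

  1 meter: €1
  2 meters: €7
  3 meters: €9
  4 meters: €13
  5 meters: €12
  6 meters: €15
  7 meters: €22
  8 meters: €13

28

Let r[k] be the best obtainable value from length k. For each k, try every first piece i and keep the best of price[i] + r[k−i].
r[1] = 1
r[2] = 7
r[3] = 9
r[4] = 14  (first piece 2, then r[2]=7)
r[5] = 16  (first piece 2, then r[3]=9)
r[6] = 21  (first piece 2, then r[4]=14)
r[7] = 23  (first piece 2, then r[5]=16)
r[8] = 28  (first piece 2, then r[6]=21)
One optimal cutting: 2 + 2 + 2 + 2 → €7 + €7 + €7 + €7 = €28.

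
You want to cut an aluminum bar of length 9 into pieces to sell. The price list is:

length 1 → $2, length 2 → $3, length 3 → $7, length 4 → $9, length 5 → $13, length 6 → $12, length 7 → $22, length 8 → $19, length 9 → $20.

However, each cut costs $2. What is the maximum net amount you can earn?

Build net[k] bottom-up: net[k] = max over allowed piece i of (p[i] + net[k−i]) − 2 per cut.
net[1] = 2
net[2] = 3
net[3] = 7
net[4] = 9
net[5] = 13
net[6] = 13  (first piece 1, then net[5]=13)
net[7] = 22
net[8] = 22  (first piece 1, then net[7]=22)
net[9] = 23  (first piece 2, then net[7]=22)
One optimal plan: pieces 7 + 2 (1 cut) → $25 − $2 = $23.

23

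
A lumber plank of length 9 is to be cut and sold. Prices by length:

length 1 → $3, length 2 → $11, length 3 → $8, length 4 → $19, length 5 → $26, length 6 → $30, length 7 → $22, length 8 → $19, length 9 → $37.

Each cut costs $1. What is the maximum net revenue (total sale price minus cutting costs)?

Let net[k] be the best obtainable value from length k. For each k, try every first piece i and keep the best of price[i] + net[k−i] minus the 1 cut fee when i<k.
net[1] = 3
net[2] = 11
net[3] = 13  (first piece 1, then net[2]=11)
net[4] = 21  (first piece 2, then net[2]=11)
net[5] = 26
net[6] = 31  (first piece 2, then net[4]=21)
net[7] = 36  (first piece 2, then net[5]=26)
net[8] = 41  (first piece 2, then net[6]=31)
net[9] = 46  (first piece 2, then net[7]=36)
One optimal plan: pieces 5 + 2 + 2 (2 cuts) → $48 − $2 = $46.

46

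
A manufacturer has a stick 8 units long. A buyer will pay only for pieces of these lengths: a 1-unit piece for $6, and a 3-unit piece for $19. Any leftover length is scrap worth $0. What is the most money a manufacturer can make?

Build f[k] bottom-up: f[k] = max over allowed piece i of (p[i] + f[k−i]).
f[1] = 6
f[2] = 12  (first piece 1, then f[1]=6)
f[3] = max(6+12, 19+0) = 19
f[4] = max(6+19, 19+6) = 25
f[5] = max(6+25, 19+12) = 31
f[6] = max(6+31, 19+19) = 38
f[7] = max(6+38, 19+25) = 44
f[8] = max(6+44, 19+31) = 50
One optimal cutting: 3 + 3 + 1 + 1 → $50.

50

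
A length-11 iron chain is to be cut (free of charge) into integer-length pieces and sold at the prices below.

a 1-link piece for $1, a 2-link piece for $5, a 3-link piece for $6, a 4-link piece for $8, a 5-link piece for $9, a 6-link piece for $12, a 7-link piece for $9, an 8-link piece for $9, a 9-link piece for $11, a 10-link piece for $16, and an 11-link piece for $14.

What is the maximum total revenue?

Build R[k] bottom-up: R[k] = max over allowed piece i of (p[i] + R[k−i]).
R[1] = 1
R[2] = max(1+1, 5+0) = 5
R[3] = max(1+5, 5+1, 6+0) = 6
R[4] = max(1+6, 5+5, 6+1, 8+0) = 10
R[5] = max(1+10, 5+6, 6+5, 8+1, 9+0) = 11
R[6] = max(1+11, 5+10, 6+6, 8+5, 9+1, 12+0) = 15
R[7] = max(1+15, 5+11, 6+10, …, 12+1, 9+0) = 16
R[8] = max(1+16, 5+15, 6+11, …, 9+1, 9+0) = 20
R[9] = max(1+20, 5+16, 6+15, …, 9+1, 11+0) = 21
R[10] = max(1+21, 5+20, 6+16, …, 11+1, 16+0) = 25
R[11] = max(1+25, 5+21, 6+20, …, 16+1, 14+0) = 26
One optimal cutting: 2 + 2 + 2 + 2 + 2 + 1 → $5 + $5 + $5 + $5 + $5 + $1 = $26.

26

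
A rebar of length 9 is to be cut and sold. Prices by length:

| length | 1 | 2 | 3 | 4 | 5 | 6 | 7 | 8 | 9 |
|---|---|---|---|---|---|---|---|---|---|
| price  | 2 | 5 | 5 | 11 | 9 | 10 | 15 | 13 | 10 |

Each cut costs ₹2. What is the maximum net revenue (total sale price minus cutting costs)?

Consider every possible first cut. r[k] is the best of p[i]+r[k−i] over all sellable i≤k, charging 2 whenever i<k.
r[1] = 2
r[2] = max(2+2-2, 5+0) = 5
r[3] = max(2+5-2, 5+2-2, 5+0) = 5
r[4] = max(2+5-2, 5+5-2, 5+2-2, 11+0) = 11
r[5] = max(2+11-2, 5+5-2, 5+5-2, 11+2-2, 9+0) = 11
r[6] = max(2+11-2, 5+11-2, 5+5-2, 11+5-2, 9+2-2, 10+0) = 14
r[7] = max(2+14-2, 5+11-2, 5+11-2, …, 10+2-2, 15+0) = 15
r[8] = max(2+15-2, 5+14-2, 5+11-2, …, 15+2-2, 13+0) = 20
r[9] = max(2+20-2, 5+15-2, 5+14-2, …, 13+2-2, 10+0) = 20
One optimal plan: pieces 4 + 4 + 1 (2 cuts) → ₹24 − ₹4 = ₹20.

20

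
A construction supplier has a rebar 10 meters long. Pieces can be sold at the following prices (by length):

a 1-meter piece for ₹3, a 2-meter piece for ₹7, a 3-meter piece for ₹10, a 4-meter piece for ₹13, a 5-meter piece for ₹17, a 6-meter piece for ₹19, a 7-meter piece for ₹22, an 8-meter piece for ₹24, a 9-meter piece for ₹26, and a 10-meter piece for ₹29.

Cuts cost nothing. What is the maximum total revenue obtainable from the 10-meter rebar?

Build r[k] bottom-up: r[k] = max over allowed piece i of (p[i] + r[k−i]).
r[1] = 3
r[2] = max(3+3, 7+0) = 7
r[3] = max(3+7, 7+3, 10+0) = 10
r[4] = max(3+10, 7+7, 10+3, 13+0) = 14
r[5] = max(3+14, 7+10, 10+7, 13+3, 17+0) = 17
r[6] = max(3+17, 7+14, 10+10, 13+7, 17+3, 19+0) = 21
r[7] = max(3+21, 7+17, 10+14, …, 19+3, 22+0) = 24
r[8] = max(3+24, 7+21, 10+17, …, 22+3, 24+0) = 28
r[9] = max(3+28, 7+24, 10+21, …, 24+3, 26+0) = 31
r[10] = max(3+31, 7+28, 10+24, …, 26+3, 29+0) = 35
One optimal cutting: 2 + 2 + 2 + 2 + 2 → ₹7 + ₹7 + ₹7 + ₹7 + ₹7 = ₹35.

35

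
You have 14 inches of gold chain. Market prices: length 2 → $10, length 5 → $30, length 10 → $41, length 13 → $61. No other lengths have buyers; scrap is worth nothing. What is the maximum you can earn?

Consider every possible first cut. best[k] is the best of p[i]+best[k−i] over all sellable i≤k.
best[1] = 0
best[2] = 10
best[3] = 10
best[4] = 20  (first piece 2, then best[2]=10)
best[5] = max(10+10, 30+0) = 30
best[6] = max(10+20, 30+0) = 30
best[7] = max(10+30, 30+10) = 40
best[8] = max(10+30, 30+10) = 40
best[9] = max(10+40, 30+20) = 50
best[10] = max(10+40, 30+30, 41+0) = 60
best[11] = max(10+50, 30+30, 41+0) = 60
best[12] = max(10+60, 30+40, 41+10) = 70
best[13] = max(10+60, 30+40, 41+10, 61+0) = 70
best[14] = max(10+70, 30+50, 41+20, 61+0) = 80
One optimal cutting: 5 + 5 + 2 + 2 → $80.

80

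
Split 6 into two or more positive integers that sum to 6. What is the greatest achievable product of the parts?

9

Let prod[k] be the best product for length k (with at least one cut). For each first piece i, the rest contributes max(k−i, prod[k−i]).
prod[2] = 1×max(1,0) = 1×1 = 1
prod[3] = max(1×2, 2×1) = 2
prod[4] = max(1×3, 2×2, 3×1) = 4
prod[5] = max(1×4, 2×3, 3×2, 4×1) = 6
prod[6] = max(1×6, 2×4, 3×3, 4×2, 5×1) = 9
One optimal split: 3 + 3; product 3×3 = 9.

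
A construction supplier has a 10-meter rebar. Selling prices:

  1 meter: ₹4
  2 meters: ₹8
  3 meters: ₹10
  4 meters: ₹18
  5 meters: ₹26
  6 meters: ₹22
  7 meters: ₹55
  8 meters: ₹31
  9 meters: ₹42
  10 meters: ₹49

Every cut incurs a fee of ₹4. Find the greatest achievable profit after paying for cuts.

Let net[k] be the best obtainable value from length k. For each k, try every first piece i and keep the best of price[i] + net[k−i] minus the 4 cut fee when i<k.
net[1] = 4
net[2] = max(4+4-4, 8+0) = 8
net[3] = max(4+8-4, 8+4-4, 10+0) = 10
net[4] = max(4+10-4, 8+8-4, 10+4-4, 18+0) = 18
net[5] = max(4+18-4, 8+10-4, 10+8-4, 18+4-4, 26+0) = 26
net[6] = max(4+26-4, 8+18-4, 10+10-4, 18+8-4, 26+4-4, 22+0) = 26
net[7] = max(4+26-4, 8+26-4, 10+18-4, …, 22+4-4, 55+0) = 55
net[8] = max(4+55-4, 8+26-4, 10+26-4, …, 55+4-4, 31+0) = 55
net[9] = max(4+55-4, 8+55-4, 10+26-4, …, 31+4-4, 42+0) = 59
net[10] = max(4+59-4, 8+55-4, 10+55-4, …, 42+4-4, 49+0) = 61
One optimal plan: pieces 7 + 3 (1 cut) → ₹65 − ₹4 = ₹61.

61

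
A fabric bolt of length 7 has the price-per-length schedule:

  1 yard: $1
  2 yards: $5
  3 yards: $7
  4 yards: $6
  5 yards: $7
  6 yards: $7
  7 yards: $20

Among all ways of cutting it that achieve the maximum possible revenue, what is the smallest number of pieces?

1

Consider every possible first cut. r[k] is the best of p[i]+r[k−i] over all sellable i≤k.
r[1] = 1
r[2] = max(1+1, 5+0) = 5
r[3] = max(1+5, 5+1, 7+0) = 7
r[4] = max(1+7, 5+5, 7+1, 6+0) = 10
r[5] = max(1+10, 5+7, 7+5, 6+1, 7+0) = 12
r[6] = max(1+12, 5+10, 7+7, 6+5, 7+1, 7+0) = 15
r[7] = max(1+15, 5+12, 7+10, …, 7+1, 20+0) = 20
Maximum revenue is $20.
Now minimize piece count subject to staying optimal: for each k, pieces[k] = 1 + min over i with p[i]+r[k−i]=r[k] of pieces[k−i].
pieces[4] = 2
pieces[5] = 2
pieces[6] = 3
pieces[7] = 1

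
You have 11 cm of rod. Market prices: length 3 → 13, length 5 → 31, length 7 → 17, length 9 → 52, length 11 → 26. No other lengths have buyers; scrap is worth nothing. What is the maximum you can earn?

Let f[k] be the best obtainable value from length k. For each k, try every first piece i and keep the best of price[i] + f[k−i].
f[1] = 0
f[2] = 0
f[3] = 13
f[4] = 13
f[5] = 31
f[6] = 31
f[7] = 31
f[8] = 44  (first piece 3, then f[5]=31)
f[9] = 52
f[10] = 62  (first piece 5, then f[5]=31)
f[11] = 62
One optimal cutting: pieces 5 + 5 with 1 cm of scrap → 62.

62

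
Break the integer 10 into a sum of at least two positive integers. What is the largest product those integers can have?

36

Fill prod[k] for k=2..10: at each k try every first piece i and multiply by the better of (k−i) uncut or prod[k−i].
Small cases: prod[2]=1, prod[3]=2.
prod[4] = 2×max(2,1) = 2×2 = 4
prod[5] = 2×max(3,2) = 2×3 = 6
prod[6] = 3×max(3,2) = 3×3 = 9
prod[7] = 2×max(5,6) = 2×6 = 12
prod[8] = 2×max(6,9) = 2×9 = 18
prod[9] = 3×max(6,9) = 3×9 = 27
prod[10] = 2×max(8,18) = 2×18 = 36
One optimal split: 3 + 3 + 2 + 2; product 3×3×2×2 = 36.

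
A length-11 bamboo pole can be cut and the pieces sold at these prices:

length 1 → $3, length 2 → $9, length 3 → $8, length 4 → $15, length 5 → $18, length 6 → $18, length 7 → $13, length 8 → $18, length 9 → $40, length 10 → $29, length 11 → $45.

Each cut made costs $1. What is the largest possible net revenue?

Consider every possible first cut. v[k] is the best of p[i]+v[k−i] over all sellable i≤k, charging 1 whenever i<k.
v[1] = 3
v[2] = max(3+3-1, 9+0) = 9
v[3] = max(3+9-1, 9+3-1, 8+0) = 11
v[4] = max(3+11-1, 9+9-1, 8+3-1, 15+0) = 17
v[5] = max(3+17-1, 9+11-1, 8+9-1, 15+3-1, 18+0) = 19
v[6] = max(3+19-1, 9+17-1, 8+11-1, 15+9-1, 18+3-1, 18+0) = 25
v[7] = max(3+25-1, 9+19-1, 8+17-1, …, 18+3-1, 13+0) = 27
v[8] = max(3+27-1, 9+25-1, 8+19-1, …, 13+3-1, 18+0) = 33
v[9] = max(3+33-1, 9+27-1, 8+25-1, …, 18+3-1, 40+0) = 40
v[10] = max(3+40-1, 9+33-1, 8+27-1, …, 40+3-1, 29+0) = 42
v[11] = max(3+42-1, 9+40-1, 8+33-1, …, 29+3-1, 45+0) = 48
One optimal plan: pieces 9 + 2 (1 cut) → $49 − $1 = $48.

48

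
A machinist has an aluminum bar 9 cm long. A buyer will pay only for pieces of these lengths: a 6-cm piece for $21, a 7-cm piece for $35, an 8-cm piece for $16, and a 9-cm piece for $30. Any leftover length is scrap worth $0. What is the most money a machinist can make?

35

Build r[k] bottom-up: r[k] = max over allowed piece i of (p[i] + r[k−i]).
r[1] = 0
r[2] = 0
r[3] = 0
r[4] = 0
r[5] = 0
r[6] = 21
r[7] = 35
r[8] = 35
r[9] = 35
One optimal cutting: pieces 7 with 2 cm of scrap → $35.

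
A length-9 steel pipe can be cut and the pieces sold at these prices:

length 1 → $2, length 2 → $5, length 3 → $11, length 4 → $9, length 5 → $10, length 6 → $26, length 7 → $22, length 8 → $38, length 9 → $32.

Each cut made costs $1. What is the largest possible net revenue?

Let r[k] be the best obtainable value from length k. For each k, try every first piece i and keep the best of price[i] + r[k−i] minus the 1 cut fee when i<k.
r[1] = 2
r[2] = max(2+2-1, 5+0) = 5
r[3] = max(2+5-1, 5+2-1, 11+0) = 11
r[4] = max(2+11-1, 5+5-1, 11+2-1, 9+0) = 12
r[5] = max(2+12-1, 5+11-1, 11+5-1, 9+2-1, 10+0) = 15
r[6] = max(2+15-1, 5+12-1, 11+11-1, 9+5-1, 10+2-1, 26+0) = 26
r[7] = max(2+26-1, 5+15-1, 11+12-1, …, 26+2-1, 22+0) = 27
r[8] = max(2+27-1, 5+26-1, 11+15-1, …, 22+2-1, 38+0) = 38
r[9] = max(2+38-1, 5+27-1, 11+26-1, …, 38+2-1, 32+0) = 39
One optimal plan: pieces 8 + 1 (1 cut) → $40 − $1 = $39.

39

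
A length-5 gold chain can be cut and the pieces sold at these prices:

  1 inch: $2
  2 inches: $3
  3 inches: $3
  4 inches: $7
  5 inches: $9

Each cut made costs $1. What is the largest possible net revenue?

Consider every possible first cut. v[k] is the best of p[i]+v[k−i] over all sellable i≤k, charging 1 whenever i<k.
v[1] = 2
v[2] = max(2+2-1, 3+0) = 3
v[3] = max(2+3-1, 3+2-1, 3+0) = 4
v[4] = max(2+4-1, 3+3-1, 3+2-1, 7+0) = 7
v[5] = max(2+7-1, 3+4-1, 3+3-1, 7+2-1, 9+0) = 9
Best is to make no cuts and sell whole for $9.

9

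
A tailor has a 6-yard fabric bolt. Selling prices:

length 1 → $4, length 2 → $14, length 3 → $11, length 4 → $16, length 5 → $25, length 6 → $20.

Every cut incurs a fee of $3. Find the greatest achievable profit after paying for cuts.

36

Let net[k] be the best obtainable value from length k. For each k, try every first piece i and keep the best of price[i] + net[k−i] minus the 3 cut fee when i<k.
net[1] = 4
net[2] = max(4+4-3, 14+0) = 14
net[3] = max(4+14-3, 14+4-3, 11+0) = 15
net[4] = max(4+15-3, 14+14-3, 11+4-3, 16+0) = 25
net[5] = max(4+25-3, 14+15-3, 11+14-3, 16+4-3, 25+0) = 26
net[6] = max(4+26-3, 14+25-3, 11+15-3, 16+14-3, 25+4-3, 20+0) = 36
One optimal plan: pieces 2 + 2 + 2 (2 cuts) → $42 − $6 = $36.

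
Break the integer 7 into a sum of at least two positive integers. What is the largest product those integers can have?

Define f[k] = max over 1≤i<k of i · max(k−i, f[k−i]); the inner max lets the remainder stay uncut if that's better.
f[2] = 1*max(1,0) = 1*1 = 1
f[3] = 1*max(2,1) = 1*2 = 2
f[4] = 2*max(2,1) = 2*2 = 4
f[5] = 2*max(3,2) = 2*3 = 6
f[6] = 3*max(3,2) = 3*3 = 9
f[7] = 2*max(5,6) = 2*6 = 12
One optimal split: 3 + 2 + 2; product 3*2*2 = 12.

12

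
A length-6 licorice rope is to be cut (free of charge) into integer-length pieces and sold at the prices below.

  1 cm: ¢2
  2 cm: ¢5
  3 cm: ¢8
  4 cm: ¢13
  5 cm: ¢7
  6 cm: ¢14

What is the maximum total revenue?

18

Consider every possible first cut. best[k] is the best of p[i]+best[k−i] over all sellable i≤k.
best[1] = 2
best[2] = max(2+2, 5+0) = 5
best[3] = max(2+5, 5+2, 8+0) = 8
best[4] = max(2+8, 5+5, 8+2, 13+0) = 13
best[5] = max(2+13, 5+8, 8+5, 13+2, 7+0) = 15
best[6] = max(2+15, 5+13, 8+8, 13+5, 7+2, 14+0) = 18
One optimal cutting: 4 + 2 → ¢13 + ¢5 = ¢18.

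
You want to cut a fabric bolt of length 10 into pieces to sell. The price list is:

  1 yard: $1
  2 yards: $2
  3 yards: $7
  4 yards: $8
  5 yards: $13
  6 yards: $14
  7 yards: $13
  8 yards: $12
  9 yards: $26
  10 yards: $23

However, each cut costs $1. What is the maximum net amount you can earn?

Build r[k] bottom-up: r[k] = max over allowed piece i of (p[i] + r[k−i]) − 1 per cut.
r[1] = 1
r[2] = 2
r[3] = 7
r[4] = 8
r[5] = 13
r[6] = 14
r[7] = 14  (first piece 1, then r[6]=14)
r[8] = 19  (first piece 3, then r[5]=13)
r[9] = 26
r[10] = 26  (first piece 1, then r[9]=26)
One optimal plan: pieces 9 + 1 (1 cut) → $27 − $1 = $26.

26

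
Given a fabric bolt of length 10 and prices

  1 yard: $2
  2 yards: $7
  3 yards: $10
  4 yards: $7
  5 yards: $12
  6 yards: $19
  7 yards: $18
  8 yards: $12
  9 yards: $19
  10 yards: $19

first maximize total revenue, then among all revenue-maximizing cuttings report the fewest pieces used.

Let r[k] be the best obtainable value from length k. For each k, try every first piece i and keep the best of price[i] + r[k−i].
r[1] = 2
r[2] = 7
r[3] = 10
r[4] = 14  (first piece 2, then r[2]=7)
r[5] = 17  (first piece 2, then r[3]=10)
r[6] = 21  (first piece 2, then r[4]=14)
r[7] = 24  (first piece 2, then r[5]=17)
r[8] = 28  (first piece 2, then r[6]=21)
r[9] = 31  (first piece 2, then r[7]=24)
r[10] = 35  (first piece 2, then r[8]=28)
Maximum revenue is $35.
Now minimize piece count subject to staying optimal: for each k, pieces[k] = 1 + min over i with p[i]+r[k−i]=r[k] of pieces[k−i].
pieces[7] = 3
pieces[8] = 4
pieces[9] = 4
pieces[10] = 5

5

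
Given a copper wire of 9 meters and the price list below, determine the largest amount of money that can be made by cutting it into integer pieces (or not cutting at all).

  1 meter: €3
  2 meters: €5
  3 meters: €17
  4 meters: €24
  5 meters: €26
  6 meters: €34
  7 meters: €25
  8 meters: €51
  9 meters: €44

Consider every possible first cut. v[k] is the best of p[i]+v[k−i] over all sellable i≤k.
v[1] = 3
v[2] = 6  (first piece 1, then v[1]=3)
v[3] = 17
v[4] = 24
v[5] = 27  (first piece 1, then v[4]=24)
v[6] = 34  (first piece 3, then v[3]=17)
v[7] = 41  (first piece 3, then v[4]=24)
v[8] = 51
v[9] = 54  (first piece 1, then v[8]=51)
One optimal cutting: 8 + 1 → €51 + €3 = €54.

54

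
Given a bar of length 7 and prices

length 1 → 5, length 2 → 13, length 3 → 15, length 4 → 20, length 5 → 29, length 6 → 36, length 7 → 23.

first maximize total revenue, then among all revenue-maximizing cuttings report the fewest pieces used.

4

Build r[k] bottom-up: r[k] = max over allowed piece i of (p[i] + r[k−i]).
r[1] = 5
r[2] = max(5+5, 13+0) = 13
r[3] = max(5+13, 13+5, 15+0) = 18
r[4] = max(5+18, 13+13, 15+5, 20+0) = 26
r[5] = max(5+26, 13+18, 15+13, 20+5, 29+0) = 31
r[6] = max(5+31, 13+26, 15+18, 20+13, 29+5, 36+0) = 39
r[7] = max(5+39, 13+31, 15+26, …, 36+5, 23+0) = 44
Maximum revenue is 44.
Now minimize piece count subject to staying optimal: for each k, pieces[k] = 1 + min over i with p[i]+r[k−i]=r[k] of pieces[k−i].
pieces[4] = 2
pieces[5] = 3
pieces[6] = 3
pieces[7] = 4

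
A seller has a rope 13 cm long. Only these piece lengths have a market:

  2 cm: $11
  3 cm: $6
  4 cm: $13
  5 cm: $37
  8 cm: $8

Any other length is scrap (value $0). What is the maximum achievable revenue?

Let f[k] be the best obtainable value from length k. For each k, try every first piece i and keep the best of price[i] + f[k−i].
f[1] = 0
f[2] = 11
f[3] = max(11+0, 6+0) = 11
f[4] = max(11+11, 6+0, 13+0) = 22
f[5] = max(11+11, 6+11, 13+0, 37+0) = 37
f[6] = max(11+22, 6+11, 13+11, 37+0) = 37
f[7] = max(11+37, 6+22, 13+11, 37+11) = 48
f[8] = max(11+37, 6+37, 13+22, 37+11, 8+0) = 48
f[9] = max(11+48, 6+37, 13+37, 37+22, 8+0) = 59
f[10] = max(11+48, 6+48, 13+37, 37+37, 8+11) = 74
f[11] = max(11+59, 6+48, 13+48, 37+37, 8+11) = 74
f[12] = max(11+74, 6+59, 13+48, 37+48, 8+22) = 85
f[13] = max(11+74, 6+74, 13+59, 37+48, 8+37) = 85
One optimal cutting: pieces 5 + 5 + 2 with 1 cm of scrap → $85.

85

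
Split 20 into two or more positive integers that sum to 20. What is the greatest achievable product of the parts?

Let g[k] be the best product for length k (with at least one cut). For each first piece i, the rest contributes max(k−i, g[k−i]).
g[2] = 1*max(1,0) = 1*1 = 1
g[3] = 1*max(2,1) = 1*2 = 2
g[4] = 2*max(2,1) = 2*2 = 4
g[5] = 2*max(3,2) = 2*3 = 6
g[6] = 3*max(3,2) = 3*3 = 9
g[7] = 2*max(5,6) = 2*6 = 12
g[8] = 2*max(6,9) = 2*9 = 18
g[9] = 3*max(6,9) = 3*9 = 27
g[10] = 2*max(8,18) = 2*18 = 36
g[11] = 2*max(9,27) = 2*27 = 54
g[12] = 3*max(9,27) = 3*27 = 81
g[13] = 2*max(11,54) = 2*54 = 108
g[14] = 2*max(12,81) = 2*81 = 162
g[15] = 3*max(12,81) = 3*81 = 243
g[16] = 2*max(14,162) = 2*162 = 324
g[17] = 2*max(15,243) = 2*243 = 486
g[18] = 3*max(15,243) = 3*243 = 729
g[19] = 2*max(17,486) = 2*486 = 972
g[20] = 2*max(18,729) = 2*729 = 1458
One optimal split: 3 + 3 + 3 + 3 + 3 + 3 + 2; product 3*3*3*3*3*3*2 = 1458.

1458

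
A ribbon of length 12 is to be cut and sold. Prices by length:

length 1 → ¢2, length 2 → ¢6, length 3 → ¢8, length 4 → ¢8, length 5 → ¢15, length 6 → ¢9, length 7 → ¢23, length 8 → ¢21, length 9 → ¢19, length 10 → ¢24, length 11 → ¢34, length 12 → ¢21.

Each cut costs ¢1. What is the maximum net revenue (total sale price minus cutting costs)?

37

Let v[k] be the best obtainable value from length k. For each k, try every first piece i and keep the best of price[i] + v[k−i] minus the 1 cut fee when i<k.
v[1] = 2
v[2] = 6
v[3] = 8
v[4] = 11  (first piece 2, then v[2]=6)
v[5] = 15
v[6] = 16  (first piece 1, then v[5]=15)
v[7] = 23
v[8] = 24  (first piece 1, then v[7]=23)
v[9] = 28  (first piece 2, then v[7]=23)
v[10] = 30  (first piece 3, then v[7]=23)
v[11] = 34
v[12] = 37  (first piece 5, then v[7]=23)
One optimal plan: pieces 7 + 5 (1 cut) → ¢38 − ¢1 = ¢37.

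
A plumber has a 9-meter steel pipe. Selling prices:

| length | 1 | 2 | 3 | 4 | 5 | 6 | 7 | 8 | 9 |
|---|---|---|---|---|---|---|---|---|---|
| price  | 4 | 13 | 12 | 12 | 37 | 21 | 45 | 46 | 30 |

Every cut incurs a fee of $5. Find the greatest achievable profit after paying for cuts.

Build v[k] bottom-up: v[k] = max over allowed piece i of (p[i] + v[k−i]) − 5 per cut.
v[1] = 4
v[2] = max(4+4-5, 13+0) = 13
v[3] = max(4+13-5, 13+4-5, 12+0) = 12
v[4] = max(4+12-5, 13+13-5, 12+4-5, 12+0) = 21
v[5] = max(4+21-5, 13+12-5, 12+13-5, 12+4-5, 37+0) = 37
v[6] = max(4+37-5, 13+21-5, 12+12-5, 12+13-5, 37+4-5, 21+0) = 36
v[7] = max(4+36-5, 13+37-5, 12+21-5, …, 21+4-5, 45+0) = 45
v[8] = max(4+45-5, 13+36-5, 12+37-5, …, 45+4-5, 46+0) = 46
v[9] = max(4+46-5, 13+45-5, 12+36-5, …, 46+4-5, 30+0) = 53
One optimal plan: pieces 5 + 2 + 2 (2 cuts) → $63 − $10 = $53.

53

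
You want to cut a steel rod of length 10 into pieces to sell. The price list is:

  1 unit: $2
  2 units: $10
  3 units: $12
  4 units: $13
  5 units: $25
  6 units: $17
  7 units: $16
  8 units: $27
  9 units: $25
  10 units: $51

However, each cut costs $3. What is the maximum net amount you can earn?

51

Consider every possible first cut. r[k] is the best of p[i]+r[k−i] over all sellable i≤k, charging 3 whenever i<k.
r[1] = 2
r[2] = max(2+2-3, 10+0) = 10
r[3] = max(2+10-3, 10+2-3, 12+0) = 12
r[4] = max(2+12-3, 10+10-3, 12+2-3, 13+0) = 17
r[5] = max(2+17-3, 10+12-3, 12+10-3, 13+2-3, 25+0) = 25
r[6] = max(2+25-3, 10+17-3, 12+12-3, 13+10-3, 25+2-3, 17+0) = 24
r[7] = max(2+24-3, 10+25-3, 12+17-3, …, 17+2-3, 16+0) = 32
r[8] = max(2+32-3, 10+24-3, 12+25-3, …, 16+2-3, 27+0) = 34
r[9] = max(2+34-3, 10+32-3, 12+24-3, …, 27+2-3, 25+0) = 39
r[10] = max(2+39-3, 10+34-3, 12+32-3, …, 25+2-3, 51+0) = 51
Best is to make no cuts and sell whole for $51.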